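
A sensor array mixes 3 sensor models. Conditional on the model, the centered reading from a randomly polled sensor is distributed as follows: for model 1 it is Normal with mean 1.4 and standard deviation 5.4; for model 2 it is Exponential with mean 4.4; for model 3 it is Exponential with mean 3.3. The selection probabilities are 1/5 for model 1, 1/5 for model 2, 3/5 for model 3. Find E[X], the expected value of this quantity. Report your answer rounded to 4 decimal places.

3.1400

Component means — 1: 1.4; 2: 4.4; 3: 3.3.
E[X] = 0.2·1.4 + 0.2·4.4 + 0.6·3.3 = 3.14.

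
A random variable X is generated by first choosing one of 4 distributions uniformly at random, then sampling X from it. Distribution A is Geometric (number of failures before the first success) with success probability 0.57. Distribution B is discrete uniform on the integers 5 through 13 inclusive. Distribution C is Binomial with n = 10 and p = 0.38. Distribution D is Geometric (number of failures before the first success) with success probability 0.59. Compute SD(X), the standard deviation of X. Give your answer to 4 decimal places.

3.7834

Per component, A: μ=0.754386, E[X²]=1.89258; B: μ=9, E[X²]=87.6667; C: μ=3.8, E[X²]=16.796; D: μ=0.694915, E[X²]=1.66073.
E[X] = 0.25·0.754386 + 0.25·9 + 0.25·3.8 + 0.25·0.694915 = 3.56233.
E[X²] = 0.25·1.89258 + 0.25·87.6667 + 0.25·16.796 + 0.25·1.66073 = 27.004.
Var(X) = E[X²] − (E[X])² = 27.004 − 12.6902 = 14.3138.
SD(X) = √14.3138 = 3.78336.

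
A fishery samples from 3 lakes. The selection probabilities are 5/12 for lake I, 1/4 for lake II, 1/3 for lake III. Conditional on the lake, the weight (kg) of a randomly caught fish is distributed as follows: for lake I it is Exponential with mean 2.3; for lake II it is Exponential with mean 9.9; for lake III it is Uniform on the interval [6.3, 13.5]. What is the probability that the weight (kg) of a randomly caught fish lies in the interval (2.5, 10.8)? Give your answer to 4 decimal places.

Conditional on each lake, P(2.5 < X < 10.8): I: 0.328106; II: 0.440926; III: 0.625.
By total probability, P(2.5 < X < 10.8) = 0.416667·0.328106 + 0.25·0.440926 + 0.333333·0.625 = 0.455276.

0.4553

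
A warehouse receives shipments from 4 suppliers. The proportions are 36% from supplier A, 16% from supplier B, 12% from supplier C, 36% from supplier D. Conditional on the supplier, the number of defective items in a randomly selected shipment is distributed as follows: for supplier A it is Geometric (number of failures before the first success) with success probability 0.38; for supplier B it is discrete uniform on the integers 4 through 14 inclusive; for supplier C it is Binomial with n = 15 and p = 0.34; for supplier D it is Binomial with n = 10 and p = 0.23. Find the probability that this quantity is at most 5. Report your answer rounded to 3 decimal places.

0.796

Conditional on each supplier, P(X ≤ 5): A: 0.9432; B: 0.181818; C: 0.596844; D: 0.986983.
By total probability, P(X ≤ 5) = 0.36·0.9432 + 0.16·0.181818 + 0.12·0.596844 + 0.36·0.986983 = 0.795578.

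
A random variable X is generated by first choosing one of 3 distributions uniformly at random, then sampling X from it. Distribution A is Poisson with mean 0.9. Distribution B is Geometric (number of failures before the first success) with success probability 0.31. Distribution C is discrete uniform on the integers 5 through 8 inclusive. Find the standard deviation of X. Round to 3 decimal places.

2.970

Per component, A: μ=0.9, E[X²]=1.71; B: μ=2.22581, E[X²]=12.1342; C: μ=6.5, E[X²]=43.5.
E[X] = 0.333333·0.9 + 0.333333·2.22581 + 0.333333·6.5 = 3.2086.
E[X²] = 0.333333·1.71 + 0.333333·12.1342 + 0.333333·43.5 = 19.1147.
Var(X) = E[X²] − (E[X])² = 19.1147 − 10.2951 = 8.81962.
SD(X) = √8.81962 = 2.96978.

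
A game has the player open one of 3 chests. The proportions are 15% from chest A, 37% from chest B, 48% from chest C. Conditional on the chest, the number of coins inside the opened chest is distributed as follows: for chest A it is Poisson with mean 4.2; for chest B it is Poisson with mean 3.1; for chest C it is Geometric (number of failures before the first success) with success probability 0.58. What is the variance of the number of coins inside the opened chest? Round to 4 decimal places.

Per component, A: μ=4.2, E[X²]=21.84; B: μ=3.1, E[X²]=12.71; C: μ=0.724138, E[X²]=1.77289.
E[X] = 0.15·4.2 + 0.37·3.1 + 0.48·0.724138 = 2.12459.
E[X²] = 0.15·21.84 + 0.37·12.71 + 0.48·1.77289 = 8.82969.
Var(X) = E[X²] − (E[X])² = 8.82969 − 4.51387 = 4.31582.

4.3158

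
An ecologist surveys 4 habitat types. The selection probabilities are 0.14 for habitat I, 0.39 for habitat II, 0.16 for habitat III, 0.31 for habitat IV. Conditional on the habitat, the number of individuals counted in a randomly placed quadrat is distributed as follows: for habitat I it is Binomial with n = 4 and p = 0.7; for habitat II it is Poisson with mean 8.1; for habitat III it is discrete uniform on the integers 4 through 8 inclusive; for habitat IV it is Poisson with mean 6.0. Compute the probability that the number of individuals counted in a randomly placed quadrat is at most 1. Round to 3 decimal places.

0.018

Conditional on each habitat, P(X ≤ 1): I: 0.0837; II: 0.00276221; III: 0; IV: 0.0173513.
By total probability, P(X ≤ 1) = 0.14·0.0837 + 0.39·0.00276221 + 0.16·0 + 0.31·0.0173513 = 0.0181742.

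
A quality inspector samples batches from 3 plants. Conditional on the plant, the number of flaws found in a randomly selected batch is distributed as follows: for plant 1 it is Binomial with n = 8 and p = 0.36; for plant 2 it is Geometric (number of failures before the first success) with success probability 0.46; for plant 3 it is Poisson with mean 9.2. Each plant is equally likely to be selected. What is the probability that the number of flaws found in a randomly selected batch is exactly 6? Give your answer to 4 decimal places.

Conditional on each plant, P(X = 6): 1: 0.0249651; 2: 0.0114057; 3: 0.0850913.
By total probability, P(X = 6) = 0.333333·0.0249651 + 0.333333·0.0114057 + 0.333333·0.0850913 = 0.0404874.

0.0405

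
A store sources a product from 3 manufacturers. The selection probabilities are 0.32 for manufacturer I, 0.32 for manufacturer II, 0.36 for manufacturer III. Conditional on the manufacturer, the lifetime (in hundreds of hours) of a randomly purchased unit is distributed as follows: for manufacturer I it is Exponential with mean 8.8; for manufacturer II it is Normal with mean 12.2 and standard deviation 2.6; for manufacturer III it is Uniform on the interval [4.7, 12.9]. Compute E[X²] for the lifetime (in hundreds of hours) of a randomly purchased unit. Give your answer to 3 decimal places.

129.249

For each component E[X²] = Var + (mean)², giving I: 154.88; II: 155.6; III: 83.0433.
Overall E[X²] = 0.32·154.88 + 0.32·155.6 + 0.36·83.0433 = 129.249.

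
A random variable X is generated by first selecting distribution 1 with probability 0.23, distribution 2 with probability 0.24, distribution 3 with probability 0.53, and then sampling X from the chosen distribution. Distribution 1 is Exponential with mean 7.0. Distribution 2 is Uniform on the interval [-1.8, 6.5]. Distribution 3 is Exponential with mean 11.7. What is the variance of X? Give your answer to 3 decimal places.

100.206

Per component, 1: μ=7, E[X²]=98; 2: μ=2.35, E[X²]=11.2633; 3: μ=11.7, E[X²]=273.78.
E[X] = 0.23·7 + 0.24·2.35 + 0.53·11.7 = 8.375.
E[X²] = 0.23·98 + 0.24·11.2633 + 0.53·273.78 = 170.347.
Var(X) = E[X²] − (E[X])² = 170.347 − 70.1406 = 100.206.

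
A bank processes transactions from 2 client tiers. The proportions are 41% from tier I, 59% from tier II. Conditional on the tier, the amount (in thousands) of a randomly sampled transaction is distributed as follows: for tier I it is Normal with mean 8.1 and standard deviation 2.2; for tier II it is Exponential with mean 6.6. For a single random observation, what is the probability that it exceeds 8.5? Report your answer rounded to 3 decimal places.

0.338

Conditional on each tier, P(X > 8.5): I: 0.427863; II: 0.275855.
By total probability, P(X > 8.5) = 0.41·0.427863 + 0.59·0.275855 = 0.338178.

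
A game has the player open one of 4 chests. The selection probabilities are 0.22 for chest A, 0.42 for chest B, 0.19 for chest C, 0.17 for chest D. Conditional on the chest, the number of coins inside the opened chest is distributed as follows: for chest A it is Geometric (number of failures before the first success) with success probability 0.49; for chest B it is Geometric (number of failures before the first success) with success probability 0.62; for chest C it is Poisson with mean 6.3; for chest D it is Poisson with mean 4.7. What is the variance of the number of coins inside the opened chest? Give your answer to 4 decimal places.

Per component, A: μ=1.04082, E[X²]=3.20741; B: μ=0.612903, E[X²]=1.3642; C: μ=6.3, E[X²]=45.99; D: μ=4.7, E[X²]=26.79.
E[X] = 0.22·1.04082 + 0.42·0.612903 + 0.19·6.3 + 0.17·4.7 = 2.4824.
E[X²] = 0.22·3.20741 + 0.42·1.3642 + 0.19·45.99 + 0.17·26.79 = 14.571.
Var(X) = E[X²] − (E[X])² = 14.571 − 6.1623 = 8.40869.

8.4087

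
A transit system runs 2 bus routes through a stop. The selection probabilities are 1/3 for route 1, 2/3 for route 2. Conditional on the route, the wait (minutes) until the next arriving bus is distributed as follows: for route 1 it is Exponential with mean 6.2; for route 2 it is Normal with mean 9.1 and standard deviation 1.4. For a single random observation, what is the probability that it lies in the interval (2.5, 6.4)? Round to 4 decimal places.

0.1219

Conditional on each route, P(2.5 < X < 6.4): 1: 0.311959; 2: 0.0268908.
By total probability, P(2.5 < X < 6.4) = 0.333333·0.311959 + 0.666667·0.0268908 = 0.121914.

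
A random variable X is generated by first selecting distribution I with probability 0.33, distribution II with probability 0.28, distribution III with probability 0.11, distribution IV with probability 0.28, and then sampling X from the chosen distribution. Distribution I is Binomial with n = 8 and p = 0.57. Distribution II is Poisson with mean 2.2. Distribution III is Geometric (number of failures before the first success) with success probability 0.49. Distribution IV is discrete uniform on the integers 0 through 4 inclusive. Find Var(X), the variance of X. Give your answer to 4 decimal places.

3.6993

Per component, I: μ=4.56, E[X²]=22.7544; II: μ=2.2, E[X²]=7.04; III: μ=1.04082, E[X²]=3.20741; IV: μ=2, E[X²]=6.
E[X] = 0.33·4.56 + 0.28·2.2 + 0.11·1.04082 + 0.28·2 = 2.79529.
E[X²] = 0.33·22.7544 + 0.28·7.04 + 0.11·3.20741 + 0.28·6 = 11.513.
Var(X) = E[X²] − (E[X])² = 11.513 − 7.81365 = 3.69932.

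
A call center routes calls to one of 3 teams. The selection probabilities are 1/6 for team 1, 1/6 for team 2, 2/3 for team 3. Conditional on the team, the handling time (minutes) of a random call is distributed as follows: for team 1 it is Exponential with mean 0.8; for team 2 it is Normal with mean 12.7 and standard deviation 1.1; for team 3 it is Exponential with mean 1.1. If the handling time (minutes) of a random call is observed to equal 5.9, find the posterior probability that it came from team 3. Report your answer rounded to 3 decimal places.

Likelihoods f(5.9 | ·): 1: 0.000783408; 2: 1.825e-09; 3: 0.00425804.
Posterior ∝ prior × likelihood. Numerator for 3: 0.666667·0.00425804 = 0.00283869.
Normalizing constant: 0.166667·0.000783408 + 0.166667·1.825e-09 + 0.666667·0.00425804 = 0.00296926.
P(3 | observation) = 0.00283869 / 0.00296926 = 0.956027.

0.956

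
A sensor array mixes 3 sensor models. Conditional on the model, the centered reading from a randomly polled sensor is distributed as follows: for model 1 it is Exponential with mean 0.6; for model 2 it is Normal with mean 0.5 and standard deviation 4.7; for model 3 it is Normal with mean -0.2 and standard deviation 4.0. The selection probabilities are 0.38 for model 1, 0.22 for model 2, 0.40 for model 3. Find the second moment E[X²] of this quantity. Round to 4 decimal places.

11.6044

For each component E[X²] = Var + (mean)², giving 1: 0.72; 2: 22.34; 3: 16.04.
Overall E[X²] = 0.38·0.72 + 0.22·22.34 + 0.4·16.04 = 11.6044.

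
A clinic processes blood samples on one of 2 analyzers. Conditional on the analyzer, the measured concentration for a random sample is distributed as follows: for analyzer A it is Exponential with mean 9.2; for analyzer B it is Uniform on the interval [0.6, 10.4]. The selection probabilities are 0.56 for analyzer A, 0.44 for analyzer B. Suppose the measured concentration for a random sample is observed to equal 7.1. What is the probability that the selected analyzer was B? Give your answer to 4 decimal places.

0.6148

Likelihoods f(7.1 | ·): A: 0.0502401; B: 0.102041.
Posterior ∝ prior × likelihood. Numerator for B: 0.44·0.102041 = 0.044898.
Normalizing constant: 0.56·0.0502401 + 0.44·0.102041 = 0.0730324.
P(B | observation) = 0.044898 / 0.0730324 = 0.614768.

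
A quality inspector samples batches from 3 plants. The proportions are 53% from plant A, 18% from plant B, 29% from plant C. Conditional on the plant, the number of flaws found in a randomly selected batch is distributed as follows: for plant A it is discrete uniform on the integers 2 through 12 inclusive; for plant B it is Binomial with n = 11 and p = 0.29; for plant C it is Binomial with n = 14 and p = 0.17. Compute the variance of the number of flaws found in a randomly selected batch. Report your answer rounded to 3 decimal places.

10.980

Per component, A: μ=7, E[X²]=59; B: μ=3.19, E[X²]=12.441; C: μ=2.38, E[X²]=7.6398.
E[X] = 0.53·7 + 0.18·3.19 + 0.29·2.38 = 4.9744.
E[X²] = 0.53·59 + 0.18·12.441 + 0.29·7.6398 = 35.7249.
Var(X) = E[X²] − (E[X])² = 35.7249 − 24.7447 = 10.9803.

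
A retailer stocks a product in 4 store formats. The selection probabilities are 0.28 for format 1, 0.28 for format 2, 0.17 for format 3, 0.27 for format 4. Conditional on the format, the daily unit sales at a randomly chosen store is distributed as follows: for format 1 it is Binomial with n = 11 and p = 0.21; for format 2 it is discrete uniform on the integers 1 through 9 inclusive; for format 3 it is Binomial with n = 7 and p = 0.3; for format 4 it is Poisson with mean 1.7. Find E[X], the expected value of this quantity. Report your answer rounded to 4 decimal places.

Component means — 1: 2.31; 2: 5; 3: 2.1; 4: 1.7.
E[X] = 0.28·2.31 + 0.28·5 + 0.17·2.1 + 0.27·1.7 = 2.8628.

2.8628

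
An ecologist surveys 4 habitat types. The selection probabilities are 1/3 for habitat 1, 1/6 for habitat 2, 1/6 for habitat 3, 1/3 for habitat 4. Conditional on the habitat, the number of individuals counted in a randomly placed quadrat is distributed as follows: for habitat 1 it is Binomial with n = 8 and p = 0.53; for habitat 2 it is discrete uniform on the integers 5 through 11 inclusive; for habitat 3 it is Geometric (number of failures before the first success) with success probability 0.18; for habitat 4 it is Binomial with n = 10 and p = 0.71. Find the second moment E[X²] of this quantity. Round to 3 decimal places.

43.157

For each component E[X²] = Var + (mean)², giving 1: 19.9704; 2: 68; 3: 46.0617; 4: 52.469.
Overall E[X²] = 0.333333·19.9704 + 0.166667·68 + 0.166667·46.0617 + 0.333333·52.469 = 43.1568.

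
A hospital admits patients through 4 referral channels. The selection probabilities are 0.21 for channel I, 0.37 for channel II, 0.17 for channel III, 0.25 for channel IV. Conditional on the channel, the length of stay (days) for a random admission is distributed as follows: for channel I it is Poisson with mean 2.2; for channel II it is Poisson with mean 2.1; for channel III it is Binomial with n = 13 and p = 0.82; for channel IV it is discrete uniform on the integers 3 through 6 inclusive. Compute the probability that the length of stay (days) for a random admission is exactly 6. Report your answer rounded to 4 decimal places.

0.0721

Conditional on each channel, P(X = 6): I: 0.0174484; II: 0.014587; III: 0.0031938; IV: 0.25.
By total probability, P(X = 6) = 0.21·0.0174484 + 0.37·0.014587 + 0.17·0.0031938 + 0.25·0.25 = 0.0721043.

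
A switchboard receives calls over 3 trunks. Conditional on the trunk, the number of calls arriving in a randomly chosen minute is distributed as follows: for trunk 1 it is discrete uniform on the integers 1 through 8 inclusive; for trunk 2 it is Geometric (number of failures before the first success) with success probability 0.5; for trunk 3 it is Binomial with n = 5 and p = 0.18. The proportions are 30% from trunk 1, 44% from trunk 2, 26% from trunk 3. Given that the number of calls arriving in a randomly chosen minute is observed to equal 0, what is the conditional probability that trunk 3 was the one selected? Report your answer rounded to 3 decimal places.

Likelihoods P(X=0 | ·): 1: 0; 2: 0.5; 3: 0.37074.
Posterior ∝ prior × likelihood. Numerator for 3: 0.26·0.37074 = 0.0963924.
Normalizing constant: 0.3·0 + 0.44·0.5 + 0.26·0.37074 = 0.316392.
P(3 | observation) = 0.0963924 / 0.316392 = 0.304661.

0.305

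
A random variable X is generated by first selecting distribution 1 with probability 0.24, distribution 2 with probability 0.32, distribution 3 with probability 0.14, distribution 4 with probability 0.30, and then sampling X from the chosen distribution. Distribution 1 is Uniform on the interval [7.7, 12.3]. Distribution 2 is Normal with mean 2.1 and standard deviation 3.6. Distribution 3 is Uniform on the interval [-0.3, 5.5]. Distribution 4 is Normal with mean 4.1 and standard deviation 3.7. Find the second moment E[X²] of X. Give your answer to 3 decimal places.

40.470

For each component E[X²] = Var + (mean)², giving 1: 101.763; 2: 17.37; 3: 9.56333; 4: 30.5.
Overall E[X²] = 0.24·101.763 + 0.32·17.37 + 0.14·9.56333 + 0.3·30.5 = 40.4705.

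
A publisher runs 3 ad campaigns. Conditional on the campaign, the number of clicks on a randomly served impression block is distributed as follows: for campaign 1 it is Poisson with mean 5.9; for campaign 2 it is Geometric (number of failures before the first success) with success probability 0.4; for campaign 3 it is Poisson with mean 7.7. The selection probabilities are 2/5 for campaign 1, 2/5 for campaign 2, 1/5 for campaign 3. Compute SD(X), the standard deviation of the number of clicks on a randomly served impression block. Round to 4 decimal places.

3.4398

Per component, 1: μ=5.9, E[X²]=40.71; 2: μ=1.5, E[X²]=6; 3: μ=7.7, E[X²]=66.99.
E[X] = 0.4·5.9 + 0.4·1.5 + 0.2·7.7 = 4.5.
E[X²] = 0.4·40.71 + 0.4·6 + 0.2·66.99 = 32.082.
Var(X) = E[X²] − (E[X])² = 32.082 − 20.25 = 11.832.
SD(X) = √11.832 = 3.43977.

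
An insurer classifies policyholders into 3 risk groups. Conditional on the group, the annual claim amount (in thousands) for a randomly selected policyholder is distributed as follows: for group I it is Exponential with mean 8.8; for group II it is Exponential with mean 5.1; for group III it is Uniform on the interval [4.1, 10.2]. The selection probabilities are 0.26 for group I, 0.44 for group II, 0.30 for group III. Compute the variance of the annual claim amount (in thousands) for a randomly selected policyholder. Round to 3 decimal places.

Per component, I: μ=8.8, E[X²]=154.88; II: μ=5.1, E[X²]=52.02; III: μ=7.15, E[X²]=54.2233.
E[X] = 0.26·8.8 + 0.44·5.1 + 0.3·7.15 = 6.677.
E[X²] = 0.26·154.88 + 0.44·52.02 + 0.3·54.2233 = 79.4246.
Var(X) = E[X²] − (E[X])² = 79.4246 − 44.5823 = 34.8423.

34.842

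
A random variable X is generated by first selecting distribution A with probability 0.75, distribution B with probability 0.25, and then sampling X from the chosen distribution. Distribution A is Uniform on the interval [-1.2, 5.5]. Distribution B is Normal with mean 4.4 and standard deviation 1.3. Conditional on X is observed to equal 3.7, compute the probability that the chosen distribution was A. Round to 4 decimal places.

Likelihoods f(3.7 | ·): A: 0.149254; B: 0.265465.
Posterior ∝ prior × likelihood. Numerator for A: 0.75·0.149254 = 0.11194.
Normalizing constant: 0.75·0.149254 + 0.25·0.265465 = 0.178306.
P(A | observation) = 0.11194 / 0.178306 = 0.627797.

0.6278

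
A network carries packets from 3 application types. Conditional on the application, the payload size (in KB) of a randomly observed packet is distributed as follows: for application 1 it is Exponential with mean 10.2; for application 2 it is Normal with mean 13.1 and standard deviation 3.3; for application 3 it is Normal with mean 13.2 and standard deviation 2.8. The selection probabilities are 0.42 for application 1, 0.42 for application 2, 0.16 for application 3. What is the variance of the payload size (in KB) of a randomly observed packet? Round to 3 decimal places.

51.614

Per component, 1: μ=10.2, E[X²]=208.08; 2: μ=13.1, E[X²]=182.5; 3: μ=13.2, E[X²]=182.08.
E[X] = 0.42·10.2 + 0.42·13.1 + 0.16·13.2 = 11.898.
E[X²] = 0.42·208.08 + 0.42·182.5 + 0.16·182.08 = 193.176.
Var(X) = E[X²] − (E[X])² = 193.176 − 141.562 = 51.614.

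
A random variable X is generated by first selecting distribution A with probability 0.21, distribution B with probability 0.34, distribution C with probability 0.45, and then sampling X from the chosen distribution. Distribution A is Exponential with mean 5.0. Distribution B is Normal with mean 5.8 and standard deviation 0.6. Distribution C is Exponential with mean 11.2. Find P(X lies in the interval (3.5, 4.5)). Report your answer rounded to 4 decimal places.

0.0521

Conditional on each component, P(3.5 < X < 4.5): A: 0.0900156; B: 0.0150669; C: 0.0624915.
By total probability, P(3.5 < X < 4.5) = 0.21·0.0900156 + 0.34·0.0150669 + 0.45·0.0624915 = 0.0521472.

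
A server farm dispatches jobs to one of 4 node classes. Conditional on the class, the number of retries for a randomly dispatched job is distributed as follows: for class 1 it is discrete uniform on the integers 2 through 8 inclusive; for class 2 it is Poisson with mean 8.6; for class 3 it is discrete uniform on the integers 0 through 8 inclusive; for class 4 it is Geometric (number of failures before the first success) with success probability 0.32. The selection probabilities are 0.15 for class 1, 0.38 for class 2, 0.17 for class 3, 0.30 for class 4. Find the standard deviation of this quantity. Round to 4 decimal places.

Per component, 1: μ=5, E[X²]=29; 2: μ=8.6, E[X²]=82.56; 3: μ=4, E[X²]=22.6667; 4: μ=2.125, E[X²]=11.1562.
E[X] = 0.15·5 + 0.38·8.6 + 0.17·4 + 0.3·2.125 = 5.3355.
E[X²] = 0.15·29 + 0.38·82.56 + 0.17·22.6667 + 0.3·11.1562 = 42.923.
Var(X) = E[X²] − (E[X])² = 42.923 − 28.4676 = 14.4554.
SD(X) = √14.4554 = 3.80203.

3.8020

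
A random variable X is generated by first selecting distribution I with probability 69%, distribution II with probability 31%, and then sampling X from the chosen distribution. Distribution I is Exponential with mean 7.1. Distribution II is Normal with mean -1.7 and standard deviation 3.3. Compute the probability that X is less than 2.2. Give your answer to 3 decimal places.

0.457

Conditional on each component, P(X < 2.2): I: 0.26645; II: 0.881361.
By total probability, P(X < 2.2) = 0.69·0.26645 + 0.31·0.881361 = 0.457072.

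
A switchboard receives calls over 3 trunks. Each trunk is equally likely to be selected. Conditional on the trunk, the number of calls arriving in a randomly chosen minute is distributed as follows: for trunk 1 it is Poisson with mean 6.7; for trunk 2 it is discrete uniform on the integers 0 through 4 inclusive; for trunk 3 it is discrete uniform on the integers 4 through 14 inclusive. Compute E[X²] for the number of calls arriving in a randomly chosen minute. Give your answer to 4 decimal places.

For each component E[X²] = Var + (mean)², giving 1: 51.59; 2: 6; 3: 91.
Overall E[X²] = 0.333333·51.59 + 0.333333·6 + 0.333333·91 = 49.53.

49.5300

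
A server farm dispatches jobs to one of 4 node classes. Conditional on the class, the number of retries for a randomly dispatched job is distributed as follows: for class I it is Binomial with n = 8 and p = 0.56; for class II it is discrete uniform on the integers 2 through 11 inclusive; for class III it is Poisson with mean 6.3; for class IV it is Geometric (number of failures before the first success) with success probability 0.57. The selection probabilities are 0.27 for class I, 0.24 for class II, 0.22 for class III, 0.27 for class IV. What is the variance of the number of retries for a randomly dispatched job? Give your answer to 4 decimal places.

9.6967

Per component, I: μ=4.48, E[X²]=22.0416; II: μ=6.5, E[X²]=50.5; III: μ=6.3, E[X²]=45.99; IV: μ=0.754386, E[X²]=1.89258.
E[X] = 0.27·4.48 + 0.24·6.5 + 0.22·6.3 + 0.27·0.754386 = 4.35928.
E[X²] = 0.27·22.0416 + 0.24·50.5 + 0.22·45.99 + 0.27·1.89258 = 28.7.
Var(X) = E[X²] − (E[X])² = 28.7 − 19.0034 = 9.69667.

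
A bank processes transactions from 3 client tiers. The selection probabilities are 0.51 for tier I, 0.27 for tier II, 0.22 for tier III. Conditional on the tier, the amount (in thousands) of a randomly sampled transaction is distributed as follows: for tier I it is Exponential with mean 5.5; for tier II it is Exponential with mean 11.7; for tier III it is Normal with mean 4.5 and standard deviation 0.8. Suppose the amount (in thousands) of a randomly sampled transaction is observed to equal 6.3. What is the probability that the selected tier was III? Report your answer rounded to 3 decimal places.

0.169

Likelihoods f(6.3 | ·): I: 0.0578326; II: 0.0498842; III: 0.0396746.
Posterior ∝ prior × likelihood. Numerator for III: 0.22·0.0396746 = 0.0087284.
Normalizing constant: 0.51·0.0578326 + 0.27·0.0498842 + 0.22·0.0396746 = 0.0516918.
P(III | observation) = 0.0087284 / 0.0516918 = 0.168855.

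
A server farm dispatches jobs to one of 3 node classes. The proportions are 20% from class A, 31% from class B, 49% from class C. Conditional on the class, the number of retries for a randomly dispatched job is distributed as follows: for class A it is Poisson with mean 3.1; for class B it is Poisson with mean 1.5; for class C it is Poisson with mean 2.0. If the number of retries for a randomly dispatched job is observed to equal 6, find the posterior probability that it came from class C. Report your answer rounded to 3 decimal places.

Likelihoods P(X=6 | ·): A: 0.0555296; B: 0.00352999; C: 0.0120298.
Posterior ∝ prior × likelihood. Numerator for C: 0.49·0.0120298 = 0.0058946.
Normalizing constant: 0.2·0.0555296 + 0.31·0.00352999 + 0.49·0.0120298 = 0.0180948.
P(C | observation) = 0.0058946 / 0.0180948 = 0.325762.

0.326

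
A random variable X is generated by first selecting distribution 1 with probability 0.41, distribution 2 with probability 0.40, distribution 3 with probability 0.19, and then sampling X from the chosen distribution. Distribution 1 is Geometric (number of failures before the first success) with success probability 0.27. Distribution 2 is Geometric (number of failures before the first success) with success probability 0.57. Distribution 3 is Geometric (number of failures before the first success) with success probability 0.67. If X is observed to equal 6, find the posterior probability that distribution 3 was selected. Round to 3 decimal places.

0.009

Likelihoods P(X=6 | ·): 1: 0.0408602; 2: 0.00360318; 3: 0.000865284.
Posterior ∝ prior × likelihood. Numerator for 3: 0.19·0.000865284 = 0.000164404.
Normalizing constant: 0.41·0.0408602 + 0.4·0.00360318 + 0.19·0.000865284 = 0.0183584.
P(3 | observation) = 0.000164404 / 0.0183584 = 0.00895525.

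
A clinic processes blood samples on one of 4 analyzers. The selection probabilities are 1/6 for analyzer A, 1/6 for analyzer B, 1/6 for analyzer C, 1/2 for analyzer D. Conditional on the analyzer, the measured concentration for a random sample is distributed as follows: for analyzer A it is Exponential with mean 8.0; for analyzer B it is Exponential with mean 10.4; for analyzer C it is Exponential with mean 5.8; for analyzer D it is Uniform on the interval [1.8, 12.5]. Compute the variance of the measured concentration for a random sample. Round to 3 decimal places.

Per component, A: μ=8, E[X²]=128; B: μ=10.4, E[X²]=216.32; C: μ=5.8, E[X²]=67.28; D: μ=7.15, E[X²]=60.6633.
E[X] = 0.166667·8 + 0.166667·10.4 + 0.166667·5.8 + 0.5·7.15 = 7.60833.
E[X²] = 0.166667·128 + 0.166667·216.32 + 0.166667·67.28 + 0.5·60.6633 = 98.9317.
Var(X) = E[X²] − (E[X])² = 98.9317 − 57.8867 = 41.0449.

41.045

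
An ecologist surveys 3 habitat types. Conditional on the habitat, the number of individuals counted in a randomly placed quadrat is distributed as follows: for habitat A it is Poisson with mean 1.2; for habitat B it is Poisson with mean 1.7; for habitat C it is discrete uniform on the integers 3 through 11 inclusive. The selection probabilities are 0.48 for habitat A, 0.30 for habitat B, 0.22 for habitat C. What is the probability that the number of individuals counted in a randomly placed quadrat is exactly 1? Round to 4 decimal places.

0.2667

Conditional on each habitat, P(X = 1): A: 0.361433; B: 0.310562; C: 0.
By total probability, P(X = 1) = 0.48·0.361433 + 0.3·0.310562 + 0.22·0 = 0.266656.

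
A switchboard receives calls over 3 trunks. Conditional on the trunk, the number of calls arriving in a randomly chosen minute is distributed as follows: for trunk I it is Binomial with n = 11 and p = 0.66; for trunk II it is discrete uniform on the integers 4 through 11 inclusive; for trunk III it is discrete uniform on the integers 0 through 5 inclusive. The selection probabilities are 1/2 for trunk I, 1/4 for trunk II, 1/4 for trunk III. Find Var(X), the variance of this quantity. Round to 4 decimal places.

7.6778

Per component, I: μ=7.26, E[X²]=55.176; II: μ=7.5, E[X²]=61.5; III: μ=2.5, E[X²]=9.16667.
E[X] = 0.5·7.26 + 0.25·7.5 + 0.25·2.5 = 6.13.
E[X²] = 0.5·55.176 + 0.25·61.5 + 0.25·9.16667 = 45.2547.
Var(X) = E[X²] − (E[X])² = 45.2547 − 37.5769 = 7.67777.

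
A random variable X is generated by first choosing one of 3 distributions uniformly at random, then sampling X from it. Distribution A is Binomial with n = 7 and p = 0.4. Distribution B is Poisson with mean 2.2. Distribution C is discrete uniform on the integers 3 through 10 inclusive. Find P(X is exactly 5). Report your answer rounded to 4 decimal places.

Conditional on each component, P(X = 5): A: 0.0774144; B: 0.0475866; C: 0.125.
By total probability, P(X = 5) = 0.333333·0.0774144 + 0.333333·0.0475866 + 0.333333·0.125 = 0.0833337.

0.0833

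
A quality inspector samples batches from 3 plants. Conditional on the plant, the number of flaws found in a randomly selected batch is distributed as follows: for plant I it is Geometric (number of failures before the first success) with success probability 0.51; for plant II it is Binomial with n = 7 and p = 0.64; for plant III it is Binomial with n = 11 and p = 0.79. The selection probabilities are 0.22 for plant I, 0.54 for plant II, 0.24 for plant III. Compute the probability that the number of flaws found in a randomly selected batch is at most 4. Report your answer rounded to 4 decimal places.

0.4794

Conditional on each plant, P(X ≤ 4): I: 0.971752; II: 0.490617; III: 0.00265148.
By total probability, P(X ≤ 4) = 0.22·0.971752 + 0.54·0.490617 + 0.24·0.00265148 = 0.479355.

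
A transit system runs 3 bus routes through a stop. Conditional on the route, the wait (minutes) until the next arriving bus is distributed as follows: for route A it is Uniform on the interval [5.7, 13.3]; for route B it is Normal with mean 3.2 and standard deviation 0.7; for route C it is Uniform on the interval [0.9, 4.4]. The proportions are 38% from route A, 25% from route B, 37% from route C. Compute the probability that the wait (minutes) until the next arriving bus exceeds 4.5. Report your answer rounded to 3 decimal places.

0.388

Conditional on each route, P(X > 4.5): A: 1; B: 0.0316454; C: 0.
By total probability, P(X > 4.5) = 0.38·1 + 0.25·0.0316454 + 0.37·0 = 0.387911.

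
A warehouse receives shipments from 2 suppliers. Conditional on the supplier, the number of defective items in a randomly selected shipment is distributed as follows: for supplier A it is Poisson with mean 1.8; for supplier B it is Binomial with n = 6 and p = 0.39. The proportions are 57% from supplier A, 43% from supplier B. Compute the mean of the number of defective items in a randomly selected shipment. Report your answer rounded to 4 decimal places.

2.0322

Component means — A: 1.8; B: 2.34.
E[X] = 0.57·1.8 + 0.43·2.34 = 2.0322.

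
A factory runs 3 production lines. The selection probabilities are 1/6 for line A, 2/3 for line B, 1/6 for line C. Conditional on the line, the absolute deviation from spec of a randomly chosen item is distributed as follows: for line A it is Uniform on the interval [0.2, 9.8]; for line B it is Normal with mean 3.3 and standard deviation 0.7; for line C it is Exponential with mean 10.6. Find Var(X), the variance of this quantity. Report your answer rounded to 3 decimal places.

27.447

Per component, A: μ=5, E[X²]=32.68; B: μ=3.3, E[X²]=11.38; C: μ=10.6, E[X²]=224.72.
E[X] = 0.166667·5 + 0.666667·3.3 + 0.166667·10.6 = 4.8.
E[X²] = 0.166667·32.68 + 0.666667·11.38 + 0.166667·224.72 = 50.4867.
Var(X) = E[X²] − (E[X])² = 50.4867 − 23.04 = 27.4467.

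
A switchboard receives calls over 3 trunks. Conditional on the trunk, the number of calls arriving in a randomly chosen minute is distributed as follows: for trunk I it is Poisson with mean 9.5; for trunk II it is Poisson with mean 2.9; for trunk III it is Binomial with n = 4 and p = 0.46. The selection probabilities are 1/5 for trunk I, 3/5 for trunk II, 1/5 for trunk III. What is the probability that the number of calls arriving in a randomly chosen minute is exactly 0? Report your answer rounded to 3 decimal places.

0.050

Conditional on each trunk, P(X = 0): I: 7.48518e-05; II: 0.0550232; III: 0.0850306.
By total probability, P(X = 0) = 0.2·7.48518e-05 + 0.6·0.0550232 + 0.2·0.0850306 = 0.050035.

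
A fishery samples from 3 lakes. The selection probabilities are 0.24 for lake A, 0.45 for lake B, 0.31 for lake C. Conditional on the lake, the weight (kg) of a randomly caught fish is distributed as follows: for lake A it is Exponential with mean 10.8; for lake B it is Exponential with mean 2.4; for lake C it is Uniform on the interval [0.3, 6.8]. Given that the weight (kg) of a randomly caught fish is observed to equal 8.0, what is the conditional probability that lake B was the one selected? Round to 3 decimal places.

Likelihoods f(8.0 | ·): A: 0.0441445; B: 0.0148642; C: 0.
Posterior ∝ prior × likelihood. Numerator for B: 0.45·0.0148642 = 0.00668887.
Normalizing constant: 0.24·0.0441445 + 0.45·0.0148642 + 0.31·0 = 0.0172836.
P(B | observation) = 0.00668887 / 0.0172836 = 0.387008.

0.387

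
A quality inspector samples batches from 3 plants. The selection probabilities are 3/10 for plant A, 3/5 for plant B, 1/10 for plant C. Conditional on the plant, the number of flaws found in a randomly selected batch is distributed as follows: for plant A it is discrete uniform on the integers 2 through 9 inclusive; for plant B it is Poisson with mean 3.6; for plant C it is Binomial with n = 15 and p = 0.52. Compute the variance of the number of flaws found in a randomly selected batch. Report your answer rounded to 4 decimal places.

Per component, A: μ=5.5, E[X²]=35.5; B: μ=3.6, E[X²]=16.56; C: μ=7.8, E[X²]=64.584.
E[X] = 0.3·5.5 + 0.6·3.6 + 0.1·7.8 = 4.59.
E[X²] = 0.3·35.5 + 0.6·16.56 + 0.1·64.584 = 27.0444.
Var(X) = E[X²] − (E[X])² = 27.0444 − 21.0681 = 5.9763.

5.9763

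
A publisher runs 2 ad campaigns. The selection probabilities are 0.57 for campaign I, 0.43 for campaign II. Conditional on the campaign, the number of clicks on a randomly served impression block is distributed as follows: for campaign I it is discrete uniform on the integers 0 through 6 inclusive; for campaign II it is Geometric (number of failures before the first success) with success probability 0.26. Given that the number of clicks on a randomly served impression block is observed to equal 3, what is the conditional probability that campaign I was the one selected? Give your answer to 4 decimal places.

0.6425

Likelihoods P(X=3 | ·): I: 0.142857; II: 0.105358.
Posterior ∝ prior × likelihood. Numerator for I: 0.57·0.142857 = 0.0814286.
Normalizing constant: 0.57·0.142857 + 0.43·0.105358 = 0.126733.
P(I | observation) = 0.0814286 / 0.126733 = 0.642523.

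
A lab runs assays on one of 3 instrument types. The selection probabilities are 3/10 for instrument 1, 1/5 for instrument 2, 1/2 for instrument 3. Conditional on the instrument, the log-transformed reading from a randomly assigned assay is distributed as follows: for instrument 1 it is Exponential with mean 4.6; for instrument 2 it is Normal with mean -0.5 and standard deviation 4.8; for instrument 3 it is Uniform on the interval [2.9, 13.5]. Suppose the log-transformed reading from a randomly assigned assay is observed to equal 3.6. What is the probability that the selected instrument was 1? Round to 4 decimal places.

Likelihoods f(3.6 | ·): 1: 0.0993939; 2: 0.0577083; 3: 0.0943396.
Posterior ∝ prior × likelihood. Numerator for 1: 0.3·0.0993939 = 0.0298182.
Normalizing constant: 0.3·0.0993939 + 0.2·0.0577083 + 0.5·0.0943396 = 0.0885296.
P(1 | observation) = 0.0298182 / 0.0885296 = 0.336816.

0.3368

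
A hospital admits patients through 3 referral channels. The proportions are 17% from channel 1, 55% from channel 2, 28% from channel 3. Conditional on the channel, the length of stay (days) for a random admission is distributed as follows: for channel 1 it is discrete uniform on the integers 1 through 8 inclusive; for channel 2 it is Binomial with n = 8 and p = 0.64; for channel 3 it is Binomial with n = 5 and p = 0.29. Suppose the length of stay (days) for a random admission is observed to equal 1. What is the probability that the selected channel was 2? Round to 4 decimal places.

0.0174

Likelihoods P(X=1 | ·): 1: 0.125; 2: 0.00401225; 3: 0.368469.
Posterior ∝ prior × likelihood. Numerator for 2: 0.55·0.00401225 = 0.00220673.
Normalizing constant: 0.17·0.125 + 0.55·0.00401225 + 0.28·0.368469 = 0.126628.
P(2 | observation) = 0.00220673 / 0.126628 = 0.0174269.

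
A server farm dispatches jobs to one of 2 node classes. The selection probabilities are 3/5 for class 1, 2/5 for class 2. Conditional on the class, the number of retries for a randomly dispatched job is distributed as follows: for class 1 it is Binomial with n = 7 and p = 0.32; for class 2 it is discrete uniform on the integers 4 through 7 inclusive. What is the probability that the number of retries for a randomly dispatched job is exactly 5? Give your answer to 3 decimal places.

0.120

Conditional on each class, P(X = 5): 1: 0.0325827; 2: 0.25.
By total probability, P(X = 5) = 0.6·0.0325827 + 0.4·0.25 = 0.11955.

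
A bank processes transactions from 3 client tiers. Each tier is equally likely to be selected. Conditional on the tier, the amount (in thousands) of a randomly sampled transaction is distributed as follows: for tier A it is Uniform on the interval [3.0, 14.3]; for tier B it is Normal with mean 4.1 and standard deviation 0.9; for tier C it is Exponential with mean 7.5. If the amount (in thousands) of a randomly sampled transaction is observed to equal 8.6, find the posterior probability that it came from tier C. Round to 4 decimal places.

Likelihoods f(8.6 | ·): A: 0.0884956; B: 1.65191e-06; C: 0.0423592.
Posterior ∝ prior × likelihood. Numerator for C: 0.333333·0.0423592 = 0.0141197.
Normalizing constant: 0.333333·0.0884956 + 0.333333·1.65191e-06 + 0.333333·0.0423592 = 0.0436188.
P(C | observation) = 0.0141197 / 0.0436188 = 0.323707.

0.3237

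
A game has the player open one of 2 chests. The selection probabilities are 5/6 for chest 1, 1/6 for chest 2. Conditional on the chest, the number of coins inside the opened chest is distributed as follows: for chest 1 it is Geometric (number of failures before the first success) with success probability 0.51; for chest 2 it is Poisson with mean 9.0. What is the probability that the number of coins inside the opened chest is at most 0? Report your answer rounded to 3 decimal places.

Conditional on each chest, P(X ≤ 0): 1: 0.51; 2: 0.00012341.
By total probability, P(X ≤ 0) = 0.833333·0.51 + 0.166667·0.00012341 = 0.425021.

0.425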